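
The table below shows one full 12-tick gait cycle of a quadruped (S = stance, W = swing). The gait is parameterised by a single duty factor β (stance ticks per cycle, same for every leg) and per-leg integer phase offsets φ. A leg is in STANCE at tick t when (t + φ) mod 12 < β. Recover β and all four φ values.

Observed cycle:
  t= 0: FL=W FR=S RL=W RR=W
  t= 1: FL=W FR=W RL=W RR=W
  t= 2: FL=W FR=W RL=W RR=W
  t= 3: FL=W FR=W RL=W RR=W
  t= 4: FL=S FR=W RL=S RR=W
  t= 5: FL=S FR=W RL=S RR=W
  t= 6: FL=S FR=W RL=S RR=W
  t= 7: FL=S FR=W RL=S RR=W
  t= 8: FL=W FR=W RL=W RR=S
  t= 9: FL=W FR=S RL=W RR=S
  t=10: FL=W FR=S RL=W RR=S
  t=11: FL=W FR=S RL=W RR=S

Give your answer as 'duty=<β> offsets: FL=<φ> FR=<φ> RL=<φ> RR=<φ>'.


duty=4 offsets: FL=8 FR=3 RL=8 RR=4

duty β = stance ticks per leg = 4
FL: stance ticks = 4; W→S at t=4 → φ=8
FR: stance ticks = 4; W→S at t=9 → φ=3
RL: stance ticks = 4; W→S at t=4 → φ=8
RR: stance ticks = 4; W→S at t=8 → φ=4


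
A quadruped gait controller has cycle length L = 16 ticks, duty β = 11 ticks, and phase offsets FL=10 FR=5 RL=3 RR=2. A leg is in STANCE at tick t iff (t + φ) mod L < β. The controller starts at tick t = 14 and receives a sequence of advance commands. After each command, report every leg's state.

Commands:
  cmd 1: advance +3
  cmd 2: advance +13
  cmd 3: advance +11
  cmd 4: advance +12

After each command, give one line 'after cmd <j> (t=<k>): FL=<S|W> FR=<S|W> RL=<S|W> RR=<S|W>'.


start t=14: FL=S FR=S RL=S RR=S
cmd 1: advance +3 → t=17, phase=(11,6,4,3) → FL=W FR=S RL=S RR=S
cmd 2: advance +13 → t=30, phase=(8,3,1,0) → FL=S FR=S RL=S RR=S
cmd 3: advance +11 → t=41, phase=(3,14,12,11) → FL=S FR=W RL=W RR=W
cmd 4: advance +12 → t=53, phase=(15,10,8,7) → FL=W FR=S RL=S RR=S

after cmd 1 (t=17): FL=W FR=S RL=S RR=S
after cmd 2 (t=30): FL=S FR=S RL=S RR=S
after cmd 3 (t=41): FL=S FR=W RL=W RR=W
after cmd 4 (t=53): FL=W FR=S RL=S RR=S


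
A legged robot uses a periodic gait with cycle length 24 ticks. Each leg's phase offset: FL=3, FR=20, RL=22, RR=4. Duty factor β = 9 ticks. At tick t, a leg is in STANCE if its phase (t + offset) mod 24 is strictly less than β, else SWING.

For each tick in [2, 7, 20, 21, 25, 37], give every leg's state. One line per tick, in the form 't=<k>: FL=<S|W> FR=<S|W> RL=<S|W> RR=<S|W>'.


t=2: FL=S FR=W RL=S RR=S
t=7: FL=W FR=S RL=S RR=W
t=20: FL=W FR=W RL=W RR=S
t=21: FL=S FR=W RL=W RR=S
t=25: FL=S FR=W RL=W RR=S
t=37: FL=W FR=W RL=W RR=W

t=2: phase=(5,22,0,6) vs β=9 → FL=S FR=W RL=S RR=S
t=7: phase=(10,3,5,11) vs β=9 → FL=W FR=S RL=S RR=W
t=20: phase=(23,16,18,0) vs β=9 → FL=W FR=W RL=W RR=S
t=21: phase=(0,17,19,1) vs β=9 → FL=S FR=W RL=W RR=S
t=25: phase=(4,21,23,5) vs β=9 → FL=S FR=W RL=W RR=S
t=37: phase=(16,9,11,17) vs β=9 → FL=W FR=W RL=W RR=W


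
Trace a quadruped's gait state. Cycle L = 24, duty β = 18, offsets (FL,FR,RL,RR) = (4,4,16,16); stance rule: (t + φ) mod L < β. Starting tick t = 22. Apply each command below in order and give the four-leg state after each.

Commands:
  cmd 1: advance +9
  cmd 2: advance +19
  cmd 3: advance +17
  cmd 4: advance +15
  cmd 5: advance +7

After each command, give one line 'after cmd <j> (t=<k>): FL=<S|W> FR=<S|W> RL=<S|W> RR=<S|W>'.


after cmd 1 (t=31): FL=S FR=S RL=W RR=W
after cmd 2 (t=50): FL=S FR=S RL=W RR=W
after cmd 3 (t=67): FL=W FR=W RL=S RR=S
after cmd 4 (t=82): FL=S FR=S RL=S RR=S
after cmd 5 (t=89): FL=W FR=W RL=S RR=S

start t=22: FL=S FR=S RL=S RR=S
cmd 1: advance +9 → t=31, phase=(11,11,23,23) → FL=S FR=S RL=W RR=W
cmd 2: advance +19 → t=50, phase=(6,6,18,18) → FL=S FR=S RL=W RR=W
cmd 3: advance +17 → t=67, phase=(23,23,11,11) → FL=W FR=W RL=S RR=S
cmd 4: advance +15 → t=82, phase=(14,14,2,2) → FL=S FR=S RL=S RR=S
cmd 5: advance +7 → t=89, phase=(21,21,9,9) → FL=W FR=W RL=S RR=S


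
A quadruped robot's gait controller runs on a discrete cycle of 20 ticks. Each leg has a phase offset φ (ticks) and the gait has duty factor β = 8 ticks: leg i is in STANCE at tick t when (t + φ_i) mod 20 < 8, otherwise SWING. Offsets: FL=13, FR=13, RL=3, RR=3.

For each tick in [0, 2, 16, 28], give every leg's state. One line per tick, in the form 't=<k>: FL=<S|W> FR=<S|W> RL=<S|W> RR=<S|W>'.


t=0: phase=(13,13,3,3) vs β=8 → FL=W FR=W RL=S RR=S
t=2: phase=(15,15,5,5) vs β=8 → FL=W FR=W RL=S RR=S
t=16: phase=(9,9,19,19) vs β=8 → FL=W FR=W RL=W RR=W
t=28: phase=(1,1,11,11) vs β=8 → FL=S FR=S RL=W RR=W

t=0: FL=W FR=W RL=S RR=S
t=2: FL=W FR=W RL=S RR=S
t=16: FL=W FR=W RL=W RR=W
t=28: FL=S FR=S RL=W RR=W


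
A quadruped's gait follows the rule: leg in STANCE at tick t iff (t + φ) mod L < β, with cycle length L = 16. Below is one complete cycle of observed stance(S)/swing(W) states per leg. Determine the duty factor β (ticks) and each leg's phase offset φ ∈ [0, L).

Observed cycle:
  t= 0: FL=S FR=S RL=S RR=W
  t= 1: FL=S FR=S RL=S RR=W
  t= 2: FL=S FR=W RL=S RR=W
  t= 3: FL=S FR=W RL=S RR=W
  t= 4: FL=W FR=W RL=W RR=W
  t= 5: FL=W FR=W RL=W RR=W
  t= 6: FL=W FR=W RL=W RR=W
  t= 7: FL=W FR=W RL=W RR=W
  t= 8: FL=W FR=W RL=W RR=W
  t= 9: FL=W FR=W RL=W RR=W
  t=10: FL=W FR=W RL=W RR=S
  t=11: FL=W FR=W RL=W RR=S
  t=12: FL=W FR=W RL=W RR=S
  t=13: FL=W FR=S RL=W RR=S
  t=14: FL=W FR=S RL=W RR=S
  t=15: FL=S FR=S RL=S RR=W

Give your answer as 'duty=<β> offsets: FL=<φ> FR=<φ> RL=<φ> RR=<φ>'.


duty β = stance ticks per leg = 5
FL: stance ticks = 5; W→S at t=15 → φ=1
FR: stance ticks = 5; W→S at t=13 → φ=3
RL: stance ticks = 5; W→S at t=15 → φ=1
RR: stance ticks = 5; W→S at t=10 → φ=6

duty=5 offsets: FL=1 FR=3 RL=1 RR=6


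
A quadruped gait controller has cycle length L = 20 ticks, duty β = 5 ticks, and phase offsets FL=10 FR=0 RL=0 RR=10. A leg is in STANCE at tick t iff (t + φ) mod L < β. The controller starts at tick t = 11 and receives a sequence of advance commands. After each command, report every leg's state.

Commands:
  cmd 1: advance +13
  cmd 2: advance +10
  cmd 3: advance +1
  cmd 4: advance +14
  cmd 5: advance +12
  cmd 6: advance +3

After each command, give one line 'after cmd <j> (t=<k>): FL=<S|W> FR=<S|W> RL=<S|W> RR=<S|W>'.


after cmd 1 (t=24): FL=W FR=S RL=S RR=W
after cmd 2 (t=34): FL=S FR=W RL=W RR=S
after cmd 3 (t=35): FL=W FR=W RL=W RR=W
after cmd 4 (t=49): FL=W FR=W RL=W RR=W
after cmd 5 (t=61): FL=W FR=S RL=S RR=W
after cmd 6 (t=64): FL=W FR=S RL=S RR=W

start t=11: FL=S FR=W RL=W RR=S
cmd 1: advance +13 → t=24, phase=(14,4,4,14) → FL=W FR=S RL=S RR=W
cmd 2: advance +10 → t=34, phase=(4,14,14,4) → FL=S FR=W RL=W RR=S
cmd 3: advance +1 → t=35, phase=(5,15,15,5) → FL=W FR=W RL=W RR=W
cmd 4: advance +14 → t=49, phase=(19,9,9,19) → FL=W FR=W RL=W RR=W
cmd 5: advance +12 → t=61, phase=(11,1,1,11) → FL=W FR=S RL=S RR=W
cmd 6: advance +3 → t=64, phase=(14,4,4,14) → FL=W FR=S RL=S RR=W


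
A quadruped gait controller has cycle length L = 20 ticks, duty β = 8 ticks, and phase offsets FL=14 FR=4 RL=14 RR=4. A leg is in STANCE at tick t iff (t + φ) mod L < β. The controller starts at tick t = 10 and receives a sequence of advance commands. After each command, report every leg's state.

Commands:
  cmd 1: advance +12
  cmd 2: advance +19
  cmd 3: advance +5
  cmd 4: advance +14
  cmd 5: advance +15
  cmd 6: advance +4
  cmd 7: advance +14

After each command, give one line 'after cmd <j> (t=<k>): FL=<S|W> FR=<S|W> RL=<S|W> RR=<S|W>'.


start t=10: FL=S FR=W RL=S RR=W
cmd 1: advance +12 → t=22, phase=(16,6,16,6) → FL=W FR=S RL=W RR=S
cmd 2: advance +19 → t=41, phase=(15,5,15,5) → FL=W FR=S RL=W RR=S
cmd 3: advance +5 → t=46, phase=(0,10,0,10) → FL=S FR=W RL=S RR=W
cmd 4: advance +14 → t=60, phase=(14,4,14,4) → FL=W FR=S RL=W RR=S
cmd 5: advance +15 → t=75, phase=(9,19,9,19) → FL=W FR=W RL=W RR=W
cmd 6: advance +4 → t=79, phase=(13,3,13,3) → FL=W FR=S RL=W RR=S
cmd 7: advance +14 → t=93, phase=(7,17,7,17) → FL=S FR=W RL=S RR=W

after cmd 1 (t=22): FL=W FR=S RL=W RR=S
after cmd 2 (t=41): FL=W FR=S RL=W RR=S
after cmd 3 (t=46): FL=S FR=W RL=S RR=W
after cmd 4 (t=60): FL=W FR=S RL=W RR=S
after cmd 5 (t=75): FL=W FR=W RL=W RR=W
after cmd 6 (t=79): FL=W FR=S RL=W RR=S
after cmd 7 (t=93): FL=S FR=W RL=S RR=W


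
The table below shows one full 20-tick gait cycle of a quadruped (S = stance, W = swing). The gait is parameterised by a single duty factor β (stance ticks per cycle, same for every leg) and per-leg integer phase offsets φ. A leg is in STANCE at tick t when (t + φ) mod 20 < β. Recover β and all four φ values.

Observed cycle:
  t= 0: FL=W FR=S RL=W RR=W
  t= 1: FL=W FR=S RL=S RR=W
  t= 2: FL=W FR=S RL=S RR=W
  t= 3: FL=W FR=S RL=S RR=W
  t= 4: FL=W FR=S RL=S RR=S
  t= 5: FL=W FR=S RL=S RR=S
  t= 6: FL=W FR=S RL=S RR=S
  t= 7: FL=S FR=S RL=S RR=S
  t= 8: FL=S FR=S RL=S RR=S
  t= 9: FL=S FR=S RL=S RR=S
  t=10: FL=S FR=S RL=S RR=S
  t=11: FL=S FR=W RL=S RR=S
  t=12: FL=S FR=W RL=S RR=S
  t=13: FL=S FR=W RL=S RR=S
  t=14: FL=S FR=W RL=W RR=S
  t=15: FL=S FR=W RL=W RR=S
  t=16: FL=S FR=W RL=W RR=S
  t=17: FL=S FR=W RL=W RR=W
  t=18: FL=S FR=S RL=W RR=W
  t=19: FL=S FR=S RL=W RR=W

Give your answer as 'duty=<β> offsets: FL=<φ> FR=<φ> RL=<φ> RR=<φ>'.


duty=13 offsets: FL=13 FR=2 RL=19 RR=16

duty β = stance ticks per leg = 13
FL: stance ticks = 13; W→S at t=7 → φ=13
FR: stance ticks = 13; W→S at t=18 → φ=2
RL: stance ticks = 13; W→S at t=1 → φ=19
RR: stance ticks = 13; W→S at t=4 → φ=16


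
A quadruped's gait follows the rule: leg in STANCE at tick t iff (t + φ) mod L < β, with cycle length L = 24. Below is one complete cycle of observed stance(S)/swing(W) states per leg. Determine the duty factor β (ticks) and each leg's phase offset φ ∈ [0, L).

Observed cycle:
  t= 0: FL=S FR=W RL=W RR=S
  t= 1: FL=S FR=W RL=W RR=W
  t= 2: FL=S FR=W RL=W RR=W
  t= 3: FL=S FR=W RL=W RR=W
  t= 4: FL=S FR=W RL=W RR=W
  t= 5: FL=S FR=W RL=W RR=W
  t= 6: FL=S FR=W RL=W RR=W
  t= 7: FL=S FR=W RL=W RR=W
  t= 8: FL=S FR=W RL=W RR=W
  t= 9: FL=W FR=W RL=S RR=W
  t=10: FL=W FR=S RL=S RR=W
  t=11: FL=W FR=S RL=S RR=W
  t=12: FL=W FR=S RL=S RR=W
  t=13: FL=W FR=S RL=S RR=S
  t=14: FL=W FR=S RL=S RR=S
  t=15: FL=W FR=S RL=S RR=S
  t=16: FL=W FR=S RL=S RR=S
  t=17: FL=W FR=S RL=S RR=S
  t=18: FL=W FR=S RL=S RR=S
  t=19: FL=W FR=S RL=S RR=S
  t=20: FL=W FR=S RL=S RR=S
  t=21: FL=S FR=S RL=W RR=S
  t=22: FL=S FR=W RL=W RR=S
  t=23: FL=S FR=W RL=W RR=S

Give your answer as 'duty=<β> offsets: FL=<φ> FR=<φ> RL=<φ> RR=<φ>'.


duty=12 offsets: FL=3 FR=14 RL=15 RR=11

duty β = stance ticks per leg = 12
FL: stance ticks = 12; W→S at t=21 → φ=3
FR: stance ticks = 12; W→S at t=10 → φ=14
RL: stance ticks = 12; W→S at t=9 → φ=15
RR: stance ticks = 12; W→S at t=13 → φ=11


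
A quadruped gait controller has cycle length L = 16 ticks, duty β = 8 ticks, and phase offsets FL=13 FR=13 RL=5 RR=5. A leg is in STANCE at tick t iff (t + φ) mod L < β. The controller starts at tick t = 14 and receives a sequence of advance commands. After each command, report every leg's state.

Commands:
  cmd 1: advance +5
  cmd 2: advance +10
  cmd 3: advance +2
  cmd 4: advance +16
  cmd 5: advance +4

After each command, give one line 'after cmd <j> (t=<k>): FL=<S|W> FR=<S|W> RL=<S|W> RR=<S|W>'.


start t=14: FL=W FR=W RL=S RR=S
cmd 1: advance +5 → t=19, phase=(0,0,8,8) → FL=S FR=S RL=W RR=W
cmd 2: advance +10 → t=29, phase=(10,10,2,2) → FL=W FR=W RL=S RR=S
cmd 3: advance +2 → t=31, phase=(12,12,4,4) → FL=W FR=W RL=S RR=S
cmd 4: advance +16 → t=47, phase=(12,12,4,4) → FL=W FR=W RL=S RR=S
cmd 5: advance +4 → t=51, phase=(0,0,8,8) → FL=S FR=S RL=W RR=W

after cmd 1 (t=19): FL=S FR=S RL=W RR=W
after cmd 2 (t=29): FL=W FR=W RL=S RR=S
after cmd 3 (t=31): FL=W FR=W RL=S RR=S
after cmd 4 (t=47): FL=W FR=W RL=S RR=S
after cmd 5 (t=51): FL=S FR=S RL=W RR=W


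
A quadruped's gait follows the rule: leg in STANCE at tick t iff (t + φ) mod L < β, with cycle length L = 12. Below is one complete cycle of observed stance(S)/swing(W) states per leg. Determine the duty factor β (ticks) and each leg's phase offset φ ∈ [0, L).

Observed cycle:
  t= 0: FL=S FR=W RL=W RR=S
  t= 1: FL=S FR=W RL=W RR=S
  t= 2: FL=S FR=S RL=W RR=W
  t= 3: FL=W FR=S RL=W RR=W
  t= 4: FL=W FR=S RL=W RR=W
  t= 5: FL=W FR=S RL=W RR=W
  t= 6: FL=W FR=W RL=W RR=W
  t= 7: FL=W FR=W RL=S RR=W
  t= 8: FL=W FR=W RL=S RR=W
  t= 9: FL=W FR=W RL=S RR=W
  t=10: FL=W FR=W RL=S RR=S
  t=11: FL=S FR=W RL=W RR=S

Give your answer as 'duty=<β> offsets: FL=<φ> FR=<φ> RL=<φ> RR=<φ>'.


duty=4 offsets: FL=1 FR=10 RL=5 RR=2

duty β = stance ticks per leg = 4
FL: stance ticks = 4; W→S at t=11 → φ=1
FR: stance ticks = 4; W→S at t=2 → φ=10
RL: stance ticks = 4; W→S at t=7 → φ=5
RR: stance ticks = 4; W→S at t=10 → φ=2


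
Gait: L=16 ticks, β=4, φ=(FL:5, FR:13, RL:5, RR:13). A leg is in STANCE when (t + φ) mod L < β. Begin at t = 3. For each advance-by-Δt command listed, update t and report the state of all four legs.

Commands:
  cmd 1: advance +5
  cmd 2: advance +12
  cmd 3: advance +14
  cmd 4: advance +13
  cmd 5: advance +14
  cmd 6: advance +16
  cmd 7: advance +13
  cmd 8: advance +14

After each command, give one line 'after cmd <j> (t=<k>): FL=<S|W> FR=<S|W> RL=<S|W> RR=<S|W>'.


start t=3: FL=W FR=S RL=W RR=S
cmd 1: advance +5 → t=8, phase=(13,5,13,5) → FL=W FR=W RL=W RR=W
cmd 2: advance +12 → t=20, phase=(9,1,9,1) → FL=W FR=S RL=W RR=S
cmd 3: advance +14 → t=34, phase=(7,15,7,15) → FL=W FR=W RL=W RR=W
cmd 4: advance +13 → t=47, phase=(4,12,4,12) → FL=W FR=W RL=W RR=W
cmd 5: advance +14 → t=61, phase=(2,10,2,10) → FL=S FR=W RL=S RR=W
cmd 6: advance +16 → t=77, phase=(2,10,2,10) → FL=S FR=W RL=S RR=W
cmd 7: advance +13 → t=90, phase=(15,7,15,7) → FL=W FR=W RL=W RR=W
cmd 8: advance +14 → t=104, phase=(13,5,13,5) → FL=W FR=W RL=W RR=W

after cmd 1 (t=8): FL=W FR=W RL=W RR=W
after cmd 2 (t=20): FL=W FR=S RL=W RR=S
after cmd 3 (t=34): FL=W FR=W RL=W RR=W
after cmd 4 (t=47): FL=W FR=W RL=W RR=W
after cmd 5 (t=61): FL=S FR=W RL=S RR=W
after cmd 6 (t=77): FL=S FR=W RL=S RR=W
after cmd 7 (t=90): FL=W FR=W RL=W RR=W
after cmd 8 (t=104): FL=W FR=W RL=W RR=W


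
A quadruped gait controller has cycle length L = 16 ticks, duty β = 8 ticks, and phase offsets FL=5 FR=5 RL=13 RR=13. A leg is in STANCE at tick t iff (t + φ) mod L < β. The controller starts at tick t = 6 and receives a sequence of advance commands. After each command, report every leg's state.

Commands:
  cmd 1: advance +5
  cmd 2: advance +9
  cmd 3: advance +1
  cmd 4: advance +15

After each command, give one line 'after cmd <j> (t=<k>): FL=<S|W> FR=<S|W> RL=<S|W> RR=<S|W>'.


start t=6: FL=W FR=W RL=S RR=S
cmd 1: advance +5 → t=11, phase=(0,0,8,8) → FL=S FR=S RL=W RR=W
cmd 2: advance +9 → t=20, phase=(9,9,1,1) → FL=W FR=W RL=S RR=S
cmd 3: advance +1 → t=21, phase=(10,10,2,2) → FL=W FR=W RL=S RR=S
cmd 4: advance +15 → t=36, phase=(9,9,1,1) → FL=W FR=W RL=S RR=S

after cmd 1 (t=11): FL=S FR=S RL=W RR=W
after cmd 2 (t=20): FL=W FR=W RL=S RR=S
after cmd 3 (t=21): FL=W FR=W RL=S RR=S
after cmd 4 (t=36): FL=W FR=W RL=S RR=S


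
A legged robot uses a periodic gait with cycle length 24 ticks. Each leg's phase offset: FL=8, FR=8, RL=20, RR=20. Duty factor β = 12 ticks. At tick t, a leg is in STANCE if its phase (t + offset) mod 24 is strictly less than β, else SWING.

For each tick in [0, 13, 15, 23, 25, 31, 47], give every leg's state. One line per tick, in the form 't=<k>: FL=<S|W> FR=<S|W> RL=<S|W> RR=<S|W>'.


t=0: FL=S FR=S RL=W RR=W
t=13: FL=W FR=W RL=S RR=S
t=15: FL=W FR=W RL=S RR=S
t=23: FL=S FR=S RL=W RR=W
t=25: FL=S FR=S RL=W RR=W
t=31: FL=W FR=W RL=S RR=S
t=47: FL=S FR=S RL=W RR=W

t=0: phase=(8,8,20,20) vs β=12 → FL=S FR=S RL=W RR=W
t=13: phase=(21,21,9,9) vs β=12 → FL=W FR=W RL=S RR=S
t=15: phase=(23,23,11,11) vs β=12 → FL=W FR=W RL=S RR=S
t=23: phase=(7,7,19,19) vs β=12 → FL=S FR=S RL=W RR=W
t=25: phase=(9,9,21,21) vs β=12 → FL=S FR=S RL=W RR=W
t=31: phase=(15,15,3,3) vs β=12 → FL=W FR=W RL=S RR=S
t=47: phase=(7,7,19,19) vs β=12 → FL=S FR=S RL=W RR=W


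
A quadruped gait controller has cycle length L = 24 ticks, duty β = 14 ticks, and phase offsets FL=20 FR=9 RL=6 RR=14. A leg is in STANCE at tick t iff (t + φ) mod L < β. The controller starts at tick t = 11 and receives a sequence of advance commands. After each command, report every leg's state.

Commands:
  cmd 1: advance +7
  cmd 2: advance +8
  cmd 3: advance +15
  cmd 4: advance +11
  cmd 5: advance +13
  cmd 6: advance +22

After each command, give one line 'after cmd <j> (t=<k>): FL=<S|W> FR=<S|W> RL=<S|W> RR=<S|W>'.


after cmd 1 (t=18): FL=W FR=S RL=S RR=S
after cmd 2 (t=26): FL=W FR=S RL=S RR=W
after cmd 3 (t=41): FL=S FR=S RL=W RR=S
after cmd 4 (t=52): FL=S FR=S RL=S RR=W
after cmd 5 (t=65): FL=S FR=S RL=W RR=S
after cmd 6 (t=87): FL=S FR=S RL=W RR=S

start t=11: FL=S FR=W RL=W RR=S
cmd 1: advance +7 → t=18, phase=(14,3,0,8) → FL=W FR=S RL=S RR=S
cmd 2: advance +8 → t=26, phase=(22,11,8,16) → FL=W FR=S RL=S RR=W
cmd 3: advance +15 → t=41, phase=(13,2,23,7) → FL=S FR=S RL=W RR=S
cmd 4: advance +11 → t=52, phase=(0,13,10,18) → FL=S FR=S RL=S RR=W
cmd 5: advance +13 → t=65, phase=(13,2,23,7) → FL=S FR=S RL=W RR=S
cmd 6: advance +22 → t=87, phase=(11,0,21,5) → FL=S FR=S RL=W RR=S


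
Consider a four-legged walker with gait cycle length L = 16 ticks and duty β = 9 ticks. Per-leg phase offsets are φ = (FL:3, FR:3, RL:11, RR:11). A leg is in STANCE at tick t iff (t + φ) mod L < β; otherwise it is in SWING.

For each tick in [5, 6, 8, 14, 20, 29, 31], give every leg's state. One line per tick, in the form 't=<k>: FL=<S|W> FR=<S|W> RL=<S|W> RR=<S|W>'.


t=5: phase=(8,8,0,0) vs β=9 → FL=S FR=S RL=S RR=S
t=6: phase=(9,9,1,1) vs β=9 → FL=W FR=W RL=S RR=S
t=8: phase=(11,11,3,3) vs β=9 → FL=W FR=W RL=S RR=S
t=14: phase=(1,1,9,9) vs β=9 → FL=S FR=S RL=W RR=W
t=20: phase=(7,7,15,15) vs β=9 → FL=S FR=S RL=W RR=W
t=29: phase=(0,0,8,8) vs β=9 → FL=S FR=S RL=S RR=S
t=31: phase=(2,2,10,10) vs β=9 → FL=S FR=S RL=W RR=W

t=5: FL=S FR=S RL=S RR=S
t=6: FL=W FR=W RL=S RR=S
t=8: FL=W FR=W RL=S RR=S
t=14: FL=S FR=S RL=W RR=W
t=20: FL=S FR=S RL=W RR=W
t=29: FL=S FR=S RL=S RR=S
t=31: FL=S FR=S RL=W RR=W


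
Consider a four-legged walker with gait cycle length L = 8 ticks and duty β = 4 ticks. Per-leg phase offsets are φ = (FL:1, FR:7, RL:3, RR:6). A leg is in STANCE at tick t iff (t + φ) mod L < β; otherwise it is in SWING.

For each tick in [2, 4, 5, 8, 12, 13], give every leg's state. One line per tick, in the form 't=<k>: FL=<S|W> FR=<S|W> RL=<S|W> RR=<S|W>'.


t=2: phase=(3,1,5,0) vs β=4 → FL=S FR=S RL=W RR=S
t=4: phase=(5,3,7,2) vs β=4 → FL=W FR=S RL=W RR=S
t=5: phase=(6,4,0,3) vs β=4 → FL=W FR=W RL=S RR=S
t=8: phase=(1,7,3,6) vs β=4 → FL=S FR=W RL=S RR=W
t=12: phase=(5,3,7,2) vs β=4 → FL=W FR=S RL=W RR=S
t=13: phase=(6,4,0,3) vs β=4 → FL=W FR=W RL=S RR=S

t=2: FL=S FR=S RL=W RR=S
t=4: FL=W FR=S RL=W RR=S
t=5: FL=W FR=W RL=S RR=S
t=8: FL=S FR=W RL=S RR=W
t=12: FL=W FR=S RL=W RR=S
t=13: FL=W FR=W RL=S RR=S


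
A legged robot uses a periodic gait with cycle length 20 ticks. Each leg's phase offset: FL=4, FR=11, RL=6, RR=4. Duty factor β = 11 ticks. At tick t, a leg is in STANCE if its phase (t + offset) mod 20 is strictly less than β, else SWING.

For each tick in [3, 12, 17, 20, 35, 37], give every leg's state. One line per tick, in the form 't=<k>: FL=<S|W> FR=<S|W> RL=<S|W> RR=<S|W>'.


t=3: phase=(7,14,9,7) vs β=11 → FL=S FR=W RL=S RR=S
t=12: phase=(16,3,18,16) vs β=11 → FL=W FR=S RL=W RR=W
t=17: phase=(1,8,3,1) vs β=11 → FL=S FR=S RL=S RR=S
t=20: phase=(4,11,6,4) vs β=11 → FL=S FR=W RL=S RR=S
t=35: phase=(19,6,1,19) vs β=11 → FL=W FR=S RL=S RR=W
t=37: phase=(1,8,3,1) vs β=11 → FL=S FR=S RL=S RR=S

t=3: FL=S FR=W RL=S RR=S
t=12: FL=W FR=S RL=W RR=W
t=17: FL=S FR=S RL=S RR=S
t=20: FL=S FR=W RL=S RR=S
t=35: FL=W FR=S RL=S RR=W
t=37: FL=S FR=S RL=S RR=S


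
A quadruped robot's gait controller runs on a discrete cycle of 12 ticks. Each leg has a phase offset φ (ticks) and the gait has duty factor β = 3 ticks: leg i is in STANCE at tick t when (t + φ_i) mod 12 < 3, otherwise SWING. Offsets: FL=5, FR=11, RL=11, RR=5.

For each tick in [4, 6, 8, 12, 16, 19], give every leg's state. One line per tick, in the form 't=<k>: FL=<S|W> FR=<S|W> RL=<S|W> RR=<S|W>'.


t=4: phase=(9,3,3,9) vs β=3 → FL=W FR=W RL=W RR=W
t=6: phase=(11,5,5,11) vs β=3 → FL=W FR=W RL=W RR=W
t=8: phase=(1,7,7,1) vs β=3 → FL=S FR=W RL=W RR=S
t=12: phase=(5,11,11,5) vs β=3 → FL=W FR=W RL=W RR=W
t=16: phase=(9,3,3,9) vs β=3 → FL=W FR=W RL=W RR=W
t=19: phase=(0,6,6,0) vs β=3 → FL=S FR=W RL=W RR=S

t=4: FL=W FR=W RL=W RR=W
t=6: FL=W FR=W RL=W RR=W
t=8: FL=S FR=W RL=W RR=S
t=12: FL=W FR=W RL=W RR=W
t=16: FL=W FR=W RL=W RR=W
t=19: FL=S FR=W RL=W RR=S


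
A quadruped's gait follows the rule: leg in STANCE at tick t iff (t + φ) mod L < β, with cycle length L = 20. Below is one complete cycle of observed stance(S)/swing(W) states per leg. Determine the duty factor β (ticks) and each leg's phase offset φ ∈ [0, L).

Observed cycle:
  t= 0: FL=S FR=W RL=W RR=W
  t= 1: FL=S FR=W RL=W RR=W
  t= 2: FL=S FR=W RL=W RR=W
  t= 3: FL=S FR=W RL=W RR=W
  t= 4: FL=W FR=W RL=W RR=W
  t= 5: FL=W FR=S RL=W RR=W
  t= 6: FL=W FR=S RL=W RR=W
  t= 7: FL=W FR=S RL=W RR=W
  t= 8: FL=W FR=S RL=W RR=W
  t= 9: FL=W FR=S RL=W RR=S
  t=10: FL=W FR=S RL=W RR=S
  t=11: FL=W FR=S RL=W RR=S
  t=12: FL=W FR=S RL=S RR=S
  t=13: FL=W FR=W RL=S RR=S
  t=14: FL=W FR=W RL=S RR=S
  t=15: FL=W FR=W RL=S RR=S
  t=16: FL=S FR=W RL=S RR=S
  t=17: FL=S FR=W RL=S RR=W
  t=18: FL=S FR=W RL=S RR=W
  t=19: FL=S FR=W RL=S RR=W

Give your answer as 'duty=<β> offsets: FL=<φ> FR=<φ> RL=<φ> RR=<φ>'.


duty β = stance ticks per leg = 8
FL: stance ticks = 8; W→S at t=16 → φ=4
FR: stance ticks = 8; W→S at t=5 → φ=15
RL: stance ticks = 8; W→S at t=12 → φ=8
RR: stance ticks = 8; W→S at t=9 → φ=11

duty=8 offsets: FL=4 FR=15 RL=8 RR=11


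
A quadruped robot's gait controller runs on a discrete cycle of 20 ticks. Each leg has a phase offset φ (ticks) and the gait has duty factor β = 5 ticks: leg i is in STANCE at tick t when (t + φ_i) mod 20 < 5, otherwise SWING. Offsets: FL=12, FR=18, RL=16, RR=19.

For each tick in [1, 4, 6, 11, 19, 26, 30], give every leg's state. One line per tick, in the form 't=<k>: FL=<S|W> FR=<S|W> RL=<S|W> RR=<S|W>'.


t=1: FL=W FR=W RL=W RR=S
t=4: FL=W FR=S RL=S RR=S
t=6: FL=W FR=S RL=S RR=W
t=11: FL=S FR=W RL=W RR=W
t=19: FL=W FR=W RL=W RR=W
t=26: FL=W FR=S RL=S RR=W
t=30: FL=S FR=W RL=W RR=W

t=1: phase=(13,19,17,0) vs β=5 → FL=W FR=W RL=W RR=S
t=4: phase=(16,2,0,3) vs β=5 → FL=W FR=S RL=S RR=S
t=6: phase=(18,4,2,5) vs β=5 → FL=W FR=S RL=S RR=W
t=11: phase=(3,9,7,10) vs β=5 → FL=S FR=W RL=W RR=W
t=19: phase=(11,17,15,18) vs β=5 → FL=W FR=W RL=W RR=W
t=26: phase=(18,4,2,5) vs β=5 → FL=W FR=S RL=S RR=W
t=30: phase=(2,8,6,9) vs β=5 → FL=S FR=W RL=W RR=W


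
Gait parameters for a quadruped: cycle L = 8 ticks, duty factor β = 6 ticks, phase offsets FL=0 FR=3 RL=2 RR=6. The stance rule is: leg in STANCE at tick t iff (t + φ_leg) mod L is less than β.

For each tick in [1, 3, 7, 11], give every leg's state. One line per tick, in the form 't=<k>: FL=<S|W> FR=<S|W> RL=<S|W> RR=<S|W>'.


t=1: FL=S FR=S RL=S RR=W
t=3: FL=S FR=W RL=S RR=S
t=7: FL=W FR=S RL=S RR=S
t=11: FL=S FR=W RL=S RR=S

t=1: phase=(1,4,3,7) vs β=6 → FL=S FR=S RL=S RR=W
t=3: phase=(3,6,5,1) vs β=6 → FL=S FR=W RL=S RR=S
t=7: phase=(7,2,1,5) vs β=6 → FL=W FR=S RL=S RR=S
t=11: phase=(3,6,5,1) vs β=6 → FL=S FR=W RL=S RR=S


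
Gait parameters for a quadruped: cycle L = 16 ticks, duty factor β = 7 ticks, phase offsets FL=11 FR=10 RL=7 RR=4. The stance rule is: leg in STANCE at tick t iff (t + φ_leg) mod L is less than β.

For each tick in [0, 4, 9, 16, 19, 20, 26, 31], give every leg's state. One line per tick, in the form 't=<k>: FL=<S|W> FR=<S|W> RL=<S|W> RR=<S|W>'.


t=0: FL=W FR=W RL=W RR=S
t=4: FL=W FR=W RL=W RR=W
t=9: FL=S FR=S RL=S RR=W
t=16: FL=W FR=W RL=W RR=S
t=19: FL=W FR=W RL=W RR=W
t=20: FL=W FR=W RL=W RR=W
t=26: FL=S FR=S RL=S RR=W
t=31: FL=W FR=W RL=S RR=S

t=0: phase=(11,10,7,4) vs β=7 → FL=W FR=W RL=W RR=S
t=4: phase=(15,14,11,8) vs β=7 → FL=W FR=W RL=W RR=W
t=9: phase=(4,3,0,13) vs β=7 → FL=S FR=S RL=S RR=W
t=16: phase=(11,10,7,4) vs β=7 → FL=W FR=W RL=W RR=S
t=19: phase=(14,13,10,7) vs β=7 → FL=W FR=W RL=W RR=W
t=20: phase=(15,14,11,8) vs β=7 → FL=W FR=W RL=W RR=W
t=26: phase=(5,4,1,14) vs β=7 → FL=S FR=S RL=S RR=W
t=31: phase=(10,9,6,3) vs β=7 → FL=W FR=W RL=S RR=S


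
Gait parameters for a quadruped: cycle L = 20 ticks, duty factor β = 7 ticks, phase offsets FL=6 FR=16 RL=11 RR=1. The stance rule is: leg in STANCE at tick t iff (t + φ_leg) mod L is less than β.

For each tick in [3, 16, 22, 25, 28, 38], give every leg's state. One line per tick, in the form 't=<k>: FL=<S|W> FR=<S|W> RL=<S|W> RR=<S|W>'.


t=3: phase=(9,19,14,4) vs β=7 → FL=W FR=W RL=W RR=S
t=16: phase=(2,12,7,17) vs β=7 → FL=S FR=W RL=W RR=W
t=22: phase=(8,18,13,3) vs β=7 → FL=W FR=W RL=W RR=S
t=25: phase=(11,1,16,6) vs β=7 → FL=W FR=S RL=W RR=S
t=28: phase=(14,4,19,9) vs β=7 → FL=W FR=S RL=W RR=W
t=38: phase=(4,14,9,19) vs β=7 → FL=S FR=W RL=W RR=W

t=3: FL=W FR=W RL=W RR=S
t=16: FL=S FR=W RL=W RR=W
t=22: FL=W FR=W RL=W RR=S
t=25: FL=W FR=S RL=W RR=S
t=28: FL=W FR=S RL=W RR=W
t=38: FL=S FR=W RL=W RR=W


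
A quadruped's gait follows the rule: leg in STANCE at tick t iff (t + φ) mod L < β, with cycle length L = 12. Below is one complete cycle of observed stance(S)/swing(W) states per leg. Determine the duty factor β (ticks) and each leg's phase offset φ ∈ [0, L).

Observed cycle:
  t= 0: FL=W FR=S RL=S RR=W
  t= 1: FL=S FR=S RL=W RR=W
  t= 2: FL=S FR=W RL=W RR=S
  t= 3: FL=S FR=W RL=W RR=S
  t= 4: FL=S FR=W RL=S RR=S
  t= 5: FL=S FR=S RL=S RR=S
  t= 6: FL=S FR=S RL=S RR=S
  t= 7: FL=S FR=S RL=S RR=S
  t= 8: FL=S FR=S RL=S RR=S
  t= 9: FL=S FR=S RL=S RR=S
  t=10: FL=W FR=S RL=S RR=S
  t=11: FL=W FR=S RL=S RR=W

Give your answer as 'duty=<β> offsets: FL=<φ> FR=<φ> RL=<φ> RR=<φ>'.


duty β = stance ticks per leg = 9
FL: stance ticks = 9; W→S at t=1 → φ=11
FR: stance ticks = 9; W→S at t=5 → φ=7
RL: stance ticks = 9; W→S at t=4 → φ=8
RR: stance ticks = 9; W→S at t=2 → φ=10

duty=9 offsets: FL=11 FR=7 RL=8 RR=10


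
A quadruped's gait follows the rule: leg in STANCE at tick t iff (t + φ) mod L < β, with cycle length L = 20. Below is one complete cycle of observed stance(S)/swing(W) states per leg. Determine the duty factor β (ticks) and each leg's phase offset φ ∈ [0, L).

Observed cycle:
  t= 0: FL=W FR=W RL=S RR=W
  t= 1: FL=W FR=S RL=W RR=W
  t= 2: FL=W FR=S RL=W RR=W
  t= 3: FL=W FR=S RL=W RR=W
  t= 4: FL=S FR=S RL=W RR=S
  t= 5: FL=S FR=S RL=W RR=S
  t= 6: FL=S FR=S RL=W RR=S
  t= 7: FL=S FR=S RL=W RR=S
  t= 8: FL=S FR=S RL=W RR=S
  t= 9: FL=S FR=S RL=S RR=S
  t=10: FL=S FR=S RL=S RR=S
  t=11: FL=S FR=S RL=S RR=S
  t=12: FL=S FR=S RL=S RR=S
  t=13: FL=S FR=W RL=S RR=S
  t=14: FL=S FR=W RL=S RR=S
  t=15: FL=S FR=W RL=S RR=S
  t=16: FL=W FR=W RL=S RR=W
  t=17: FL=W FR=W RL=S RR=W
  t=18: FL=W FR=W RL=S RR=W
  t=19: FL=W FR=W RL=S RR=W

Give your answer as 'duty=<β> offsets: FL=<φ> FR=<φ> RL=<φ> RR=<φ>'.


duty β = stance ticks per leg = 12
FL: stance ticks = 12; W→S at t=4 → φ=16
FR: stance ticks = 12; W→S at t=1 → φ=19
RL: stance ticks = 12; W→S at t=9 → φ=11
RR: stance ticks = 12; W→S at t=4 → φ=16

duty=12 offsets: FL=16 FR=19 RL=11 RR=16


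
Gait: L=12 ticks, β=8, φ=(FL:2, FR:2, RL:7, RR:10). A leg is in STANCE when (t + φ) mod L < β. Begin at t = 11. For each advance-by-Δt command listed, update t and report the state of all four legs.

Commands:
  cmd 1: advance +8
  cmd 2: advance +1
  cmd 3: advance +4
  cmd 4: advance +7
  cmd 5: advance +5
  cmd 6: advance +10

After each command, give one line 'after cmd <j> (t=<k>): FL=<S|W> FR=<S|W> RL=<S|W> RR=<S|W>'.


after cmd 1 (t=19): FL=W FR=W RL=S RR=S
after cmd 2 (t=20): FL=W FR=W RL=S RR=S
after cmd 3 (t=24): FL=S FR=S RL=S RR=W
after cmd 4 (t=31): FL=W FR=W RL=S RR=S
after cmd 5 (t=36): FL=S FR=S RL=S RR=W
after cmd 6 (t=46): FL=S FR=S RL=S RR=W

start t=11: FL=S FR=S RL=S RR=W
cmd 1: advance +8 → t=19, phase=(9,9,2,5) → FL=W FR=W RL=S RR=S
cmd 2: advance +1 → t=20, phase=(10,10,3,6) → FL=W FR=W RL=S RR=S
cmd 3: advance +4 → t=24, phase=(2,2,7,10) → FL=S FR=S RL=S RR=W
cmd 4: advance +7 → t=31, phase=(9,9,2,5) → FL=W FR=W RL=S RR=S
cmd 5: advance +5 → t=36, phase=(2,2,7,10) → FL=S FR=S RL=S RR=W
cmd 6: advance +10 → t=46, phase=(0,0,5,8) → FL=S FR=S RL=S RR=W


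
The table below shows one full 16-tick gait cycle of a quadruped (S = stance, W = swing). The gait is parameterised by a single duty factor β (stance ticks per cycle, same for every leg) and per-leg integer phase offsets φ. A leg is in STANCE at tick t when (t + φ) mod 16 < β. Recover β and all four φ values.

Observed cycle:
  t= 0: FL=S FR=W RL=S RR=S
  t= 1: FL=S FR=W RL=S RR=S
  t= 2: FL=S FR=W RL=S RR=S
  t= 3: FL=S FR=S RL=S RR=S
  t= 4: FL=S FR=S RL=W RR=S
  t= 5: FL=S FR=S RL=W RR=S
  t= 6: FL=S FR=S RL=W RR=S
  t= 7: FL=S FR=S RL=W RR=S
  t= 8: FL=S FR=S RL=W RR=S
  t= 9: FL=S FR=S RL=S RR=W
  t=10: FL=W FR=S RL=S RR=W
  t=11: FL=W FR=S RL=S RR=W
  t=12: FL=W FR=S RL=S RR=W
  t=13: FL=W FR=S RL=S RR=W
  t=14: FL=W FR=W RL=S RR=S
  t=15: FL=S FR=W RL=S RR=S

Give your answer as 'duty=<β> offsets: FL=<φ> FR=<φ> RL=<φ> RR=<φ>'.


duty β = stance ticks per leg = 11
FL: stance ticks = 11; W→S at t=15 → φ=1
FR: stance ticks = 11; W→S at t=3 → φ=13
RL: stance ticks = 11; W→S at t=9 → φ=7
RR: stance ticks = 11; W→S at t=14 → φ=2

duty=11 offsets: FL=1 FR=13 RL=7 RR=2


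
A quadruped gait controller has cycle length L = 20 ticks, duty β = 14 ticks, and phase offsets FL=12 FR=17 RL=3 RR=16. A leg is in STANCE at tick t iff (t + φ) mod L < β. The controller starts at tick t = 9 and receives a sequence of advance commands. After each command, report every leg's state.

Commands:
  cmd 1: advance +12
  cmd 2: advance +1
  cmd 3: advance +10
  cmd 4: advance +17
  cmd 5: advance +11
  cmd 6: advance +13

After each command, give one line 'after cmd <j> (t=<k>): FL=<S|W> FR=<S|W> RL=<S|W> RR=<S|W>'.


after cmd 1 (t=21): FL=S FR=W RL=S RR=W
after cmd 2 (t=22): FL=W FR=W RL=S RR=W
after cmd 3 (t=32): FL=S FR=S RL=W RR=S
after cmd 4 (t=49): FL=S FR=S RL=S RR=S
after cmd 5 (t=60): FL=S FR=W RL=S RR=W
after cmd 6 (t=73): FL=S FR=S RL=W RR=S

start t=9: FL=S FR=S RL=S RR=S
cmd 1: advance +12 → t=21, phase=(13,18,4,17) → FL=S FR=W RL=S RR=W
cmd 2: advance +1 → t=22, phase=(14,19,5,18) → FL=W FR=W RL=S RR=W
cmd 3: advance +10 → t=32, phase=(4,9,15,8) → FL=S FR=S RL=W RR=S
cmd 4: advance +17 → t=49, phase=(1,6,12,5) → FL=S FR=S RL=S RR=S
cmd 5: advance +11 → t=60, phase=(12,17,3,16) → FL=S FR=W RL=S RR=W
cmd 6: advance +13 → t=73, phase=(5,10,16,9) → FL=S FR=S RL=W RR=S


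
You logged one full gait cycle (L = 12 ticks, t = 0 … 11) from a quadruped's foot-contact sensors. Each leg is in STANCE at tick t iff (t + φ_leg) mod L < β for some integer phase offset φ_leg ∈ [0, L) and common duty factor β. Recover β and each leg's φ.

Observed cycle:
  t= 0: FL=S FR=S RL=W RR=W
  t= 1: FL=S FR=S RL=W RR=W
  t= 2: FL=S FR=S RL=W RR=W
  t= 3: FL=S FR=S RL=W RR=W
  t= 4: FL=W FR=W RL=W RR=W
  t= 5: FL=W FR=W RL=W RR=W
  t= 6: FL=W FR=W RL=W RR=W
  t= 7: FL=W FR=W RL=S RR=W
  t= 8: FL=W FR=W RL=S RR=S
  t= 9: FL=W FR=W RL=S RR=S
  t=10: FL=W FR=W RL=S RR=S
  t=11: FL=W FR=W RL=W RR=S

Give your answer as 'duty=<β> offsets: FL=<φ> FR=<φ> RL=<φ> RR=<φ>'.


duty=4 offsets: FL=0 FR=0 RL=5 RR=4

duty β = stance ticks per leg = 4
FL: stance ticks = 4; W→S at t=0 → φ=0
FR: stance ticks = 4; W→S at t=0 → φ=0
RL: stance ticks = 4; W→S at t=7 → φ=5
RR: stance ticks = 4; W→S at t=8 → φ=4


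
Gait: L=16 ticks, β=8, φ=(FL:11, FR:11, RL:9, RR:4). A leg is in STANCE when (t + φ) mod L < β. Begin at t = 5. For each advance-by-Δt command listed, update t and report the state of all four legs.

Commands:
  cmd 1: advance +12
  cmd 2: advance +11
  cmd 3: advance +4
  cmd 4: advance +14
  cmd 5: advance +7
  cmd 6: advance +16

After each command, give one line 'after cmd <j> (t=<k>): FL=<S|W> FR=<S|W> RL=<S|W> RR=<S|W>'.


after cmd 1 (t=17): FL=W FR=W RL=W RR=S
after cmd 2 (t=28): FL=S FR=S RL=S RR=S
after cmd 3 (t=32): FL=W FR=W RL=W RR=S
after cmd 4 (t=46): FL=W FR=W RL=S RR=S
after cmd 5 (t=53): FL=S FR=S RL=W RR=W
after cmd 6 (t=69): FL=S FR=S RL=W RR=W

start t=5: FL=S FR=S RL=W RR=W
cmd 1: advance +12 → t=17, phase=(12,12,10,5) → FL=W FR=W RL=W RR=S
cmd 2: advance +11 → t=28, phase=(7,7,5,0) → FL=S FR=S RL=S RR=S
cmd 3: advance +4 → t=32, phase=(11,11,9,4) → FL=W FR=W RL=W RR=S
cmd 4: advance +14 → t=46, phase=(9,9,7,2) → FL=W FR=W RL=S RR=S
cmd 5: advance +7 → t=53, phase=(0,0,14,9) → FL=S FR=S RL=W RR=W
cmd 6: advance +16 → t=69, phase=(0,0,14,9) → FL=S FR=S RL=W RR=W


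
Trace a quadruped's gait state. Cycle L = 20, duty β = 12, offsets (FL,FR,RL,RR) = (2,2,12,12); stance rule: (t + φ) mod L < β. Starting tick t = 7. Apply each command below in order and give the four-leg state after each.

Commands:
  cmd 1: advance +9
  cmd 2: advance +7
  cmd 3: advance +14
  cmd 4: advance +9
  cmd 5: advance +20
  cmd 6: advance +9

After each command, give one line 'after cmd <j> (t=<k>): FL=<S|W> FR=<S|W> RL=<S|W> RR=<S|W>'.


after cmd 1 (t=16): FL=W FR=W RL=S RR=S
after cmd 2 (t=23): FL=S FR=S RL=W RR=W
after cmd 3 (t=37): FL=W FR=W RL=S RR=S
after cmd 4 (t=46): FL=S FR=S RL=W RR=W
after cmd 5 (t=66): FL=S FR=S RL=W RR=W
after cmd 6 (t=75): FL=W FR=W RL=S RR=S

start t=7: FL=S FR=S RL=W RR=W
cmd 1: advance +9 → t=16, phase=(18,18,8,8) → FL=W FR=W RL=S RR=S
cmd 2: advance +7 → t=23, phase=(5,5,15,15) → FL=S FR=S RL=W RR=W
cmd 3: advance +14 → t=37, phase=(19,19,9,9) → FL=W FR=W RL=S RR=S
cmd 4: advance +9 → t=46, phase=(8,8,18,18) → FL=S FR=S RL=W RR=W
cmd 5: advance +20 → t=66, phase=(8,8,18,18) → FL=S FR=S RL=W RR=W
cmd 6: advance +9 → t=75, phase=(17,17,7,7) → FL=W FR=W RL=S RR=S


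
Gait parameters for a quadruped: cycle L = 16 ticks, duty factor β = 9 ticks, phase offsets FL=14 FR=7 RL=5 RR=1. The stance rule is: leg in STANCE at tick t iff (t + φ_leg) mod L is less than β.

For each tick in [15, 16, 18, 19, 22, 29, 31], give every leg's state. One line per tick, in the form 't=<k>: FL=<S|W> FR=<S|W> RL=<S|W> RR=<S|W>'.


t=15: FL=W FR=S RL=S RR=S
t=16: FL=W FR=S RL=S RR=S
t=18: FL=S FR=W RL=S RR=S
t=19: FL=S FR=W RL=S RR=S
t=22: FL=S FR=W RL=W RR=S
t=29: FL=W FR=S RL=S RR=W
t=31: FL=W FR=S RL=S RR=S

t=15: phase=(13,6,4,0) vs β=9 → FL=W FR=S RL=S RR=S
t=16: phase=(14,7,5,1) vs β=9 → FL=W FR=S RL=S RR=S
t=18: phase=(0,9,7,3) vs β=9 → FL=S FR=W RL=S RR=S
t=19: phase=(1,10,8,4) vs β=9 → FL=S FR=W RL=S RR=S
t=22: phase=(4,13,11,7) vs β=9 → FL=S FR=W RL=W RR=S
t=29: phase=(11,4,2,14) vs β=9 → FL=W FR=S RL=S RR=W
t=31: phase=(13,6,4,0) vs β=9 → FL=W FR=S RL=S RR=S


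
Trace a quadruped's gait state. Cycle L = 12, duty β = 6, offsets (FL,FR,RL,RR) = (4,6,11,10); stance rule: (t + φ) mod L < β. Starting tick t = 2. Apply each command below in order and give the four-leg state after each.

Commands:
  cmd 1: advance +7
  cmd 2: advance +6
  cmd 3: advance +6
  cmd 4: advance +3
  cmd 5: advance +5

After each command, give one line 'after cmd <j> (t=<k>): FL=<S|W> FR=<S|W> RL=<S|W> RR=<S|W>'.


after cmd 1 (t=9): FL=S FR=S RL=W RR=W
after cmd 2 (t=15): FL=W FR=W RL=S RR=S
after cmd 3 (t=21): FL=S FR=S RL=W RR=W
after cmd 4 (t=24): FL=S FR=W RL=W RR=W
after cmd 5 (t=29): FL=W FR=W RL=S RR=S

start t=2: FL=W FR=W RL=S RR=S
cmd 1: advance +7 → t=9, phase=(1,3,8,7) → FL=S FR=S RL=W RR=W
cmd 2: advance +6 → t=15, phase=(7,9,2,1) → FL=W FR=W RL=S RR=S
cmd 3: advance +6 → t=21, phase=(1,3,8,7) → FL=S FR=S RL=W RR=W
cmd 4: advance +3 → t=24, phase=(4,6,11,10) → FL=S FR=W RL=W RR=W
cmd 5: advance +5 → t=29, phase=(9,11,4,3) → FL=W FR=W RL=S RR=S


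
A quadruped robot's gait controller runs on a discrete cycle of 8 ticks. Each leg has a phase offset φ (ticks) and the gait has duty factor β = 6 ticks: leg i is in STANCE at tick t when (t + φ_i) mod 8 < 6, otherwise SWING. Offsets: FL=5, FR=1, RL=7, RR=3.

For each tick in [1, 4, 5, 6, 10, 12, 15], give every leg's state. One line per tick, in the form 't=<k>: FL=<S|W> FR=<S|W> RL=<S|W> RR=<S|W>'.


t=1: phase=(6,2,0,4) vs β=6 → FL=W FR=S RL=S RR=S
t=4: phase=(1,5,3,7) vs β=6 → FL=S FR=S RL=S RR=W
t=5: phase=(2,6,4,0) vs β=6 → FL=S FR=W RL=S RR=S
t=6: phase=(3,7,5,1) vs β=6 → FL=S FR=W RL=S RR=S
t=10: phase=(7,3,1,5) vs β=6 → FL=W FR=S RL=S RR=S
t=12: phase=(1,5,3,7) vs β=6 → FL=S FR=S RL=S RR=W
t=15: phase=(4,0,6,2) vs β=6 → FL=S FR=S RL=W RR=S

t=1: FL=W FR=S RL=S RR=S
t=4: FL=S FR=S RL=S RR=W
t=5: FL=S FR=W RL=S RR=S
t=6: FL=S FR=W RL=S RR=S
t=10: FL=W FR=S RL=S RR=S
t=12: FL=S FR=S RL=S RR=W
t=15: FL=S FR=S RL=W RR=S


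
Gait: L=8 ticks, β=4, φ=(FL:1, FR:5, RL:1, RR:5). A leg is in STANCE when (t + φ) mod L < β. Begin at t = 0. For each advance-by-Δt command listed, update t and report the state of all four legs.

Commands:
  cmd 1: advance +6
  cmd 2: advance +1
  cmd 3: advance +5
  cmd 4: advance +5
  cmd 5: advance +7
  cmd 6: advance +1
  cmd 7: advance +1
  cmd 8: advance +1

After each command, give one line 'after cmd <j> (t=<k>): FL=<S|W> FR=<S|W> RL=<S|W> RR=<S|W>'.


start t=0: FL=S FR=W RL=S RR=W
cmd 1: advance +6 → t=6, phase=(7,3,7,3) → FL=W FR=S RL=W RR=S
cmd 2: advance +1 → t=7, phase=(0,4,0,4) → FL=S FR=W RL=S RR=W
cmd 3: advance +5 → t=12, phase=(5,1,5,1) → FL=W FR=S RL=W RR=S
cmd 4: advance +5 → t=17, phase=(2,6,2,6) → FL=S FR=W RL=S RR=W
cmd 5: advance +7 → t=24, phase=(1,5,1,5) → FL=S FR=W RL=S RR=W
cmd 6: advance +1 → t=25, phase=(2,6,2,6) → FL=S FR=W RL=S RR=W
cmd 7: advance +1 → t=26, phase=(3,7,3,7) → FL=S FR=W RL=S RR=W
cmd 8: advance +1 → t=27, phase=(4,0,4,0) → FL=W FR=S RL=W RR=S

after cmd 1 (t=6): FL=W FR=S RL=W RR=S
after cmd 2 (t=7): FL=S FR=W RL=S RR=W
after cmd 3 (t=12): FL=W FR=S RL=W RR=S
after cmd 4 (t=17): FL=S FR=W RL=S RR=W
after cmd 5 (t=24): FL=S FR=W RL=S RR=W
after cmd 6 (t=25): FL=S FR=W RL=S RR=W
after cmd 7 (t=26): FL=S FR=W RL=S RR=W
after cmd 8 (t=27): FL=W FR=S RL=W RR=S


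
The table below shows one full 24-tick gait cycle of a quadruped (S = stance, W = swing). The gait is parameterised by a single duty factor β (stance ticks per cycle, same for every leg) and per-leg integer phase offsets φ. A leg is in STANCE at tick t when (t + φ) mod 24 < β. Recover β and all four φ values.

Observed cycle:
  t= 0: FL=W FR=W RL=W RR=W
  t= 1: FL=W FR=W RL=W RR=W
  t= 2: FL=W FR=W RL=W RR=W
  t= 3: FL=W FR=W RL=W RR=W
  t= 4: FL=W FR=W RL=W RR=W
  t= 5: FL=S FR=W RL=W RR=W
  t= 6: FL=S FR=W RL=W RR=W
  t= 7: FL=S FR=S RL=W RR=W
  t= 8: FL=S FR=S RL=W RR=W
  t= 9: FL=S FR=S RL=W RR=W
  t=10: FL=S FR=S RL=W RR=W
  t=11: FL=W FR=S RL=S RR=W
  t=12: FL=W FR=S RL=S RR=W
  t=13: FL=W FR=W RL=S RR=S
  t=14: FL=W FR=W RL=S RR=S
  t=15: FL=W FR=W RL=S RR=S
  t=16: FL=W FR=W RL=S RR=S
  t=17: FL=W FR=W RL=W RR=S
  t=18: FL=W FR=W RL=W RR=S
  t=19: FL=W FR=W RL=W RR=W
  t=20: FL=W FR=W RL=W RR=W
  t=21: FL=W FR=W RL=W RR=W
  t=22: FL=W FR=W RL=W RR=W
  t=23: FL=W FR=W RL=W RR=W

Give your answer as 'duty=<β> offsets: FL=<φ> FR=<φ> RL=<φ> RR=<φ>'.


duty β = stance ticks per leg = 6
FL: stance ticks = 6; W→S at t=5 → φ=19
FR: stance ticks = 6; W→S at t=7 → φ=17
RL: stance ticks = 6; W→S at t=11 → φ=13
RR: stance ticks = 6; W→S at t=13 → φ=11

duty=6 offsets: FL=19 FR=17 RL=13 RR=11


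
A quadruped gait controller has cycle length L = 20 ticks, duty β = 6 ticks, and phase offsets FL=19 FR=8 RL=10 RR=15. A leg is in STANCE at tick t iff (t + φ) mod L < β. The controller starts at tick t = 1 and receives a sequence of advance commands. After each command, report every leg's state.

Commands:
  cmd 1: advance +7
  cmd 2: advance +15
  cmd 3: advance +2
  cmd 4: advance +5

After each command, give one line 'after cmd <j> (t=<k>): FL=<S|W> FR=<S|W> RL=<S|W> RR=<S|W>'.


after cmd 1 (t=8): FL=W FR=W RL=W RR=S
after cmd 2 (t=23): FL=S FR=W RL=W RR=W
after cmd 3 (t=25): FL=S FR=W RL=W RR=S
after cmd 4 (t=30): FL=W FR=W RL=S RR=S

start t=1: FL=S FR=W RL=W RR=W
cmd 1: advance +7 → t=8, phase=(7,16,18,3) → FL=W FR=W RL=W RR=S
cmd 2: advance +15 → t=23, phase=(2,11,13,18) → FL=S FR=W RL=W RR=W
cmd 3: advance +2 → t=25, phase=(4,13,15,0) → FL=S FR=W RL=W RR=S
cmd 4: advance +5 → t=30, phase=(9,18,0,5) → FL=W FR=W RL=S RR=S
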